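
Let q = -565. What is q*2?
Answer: -1130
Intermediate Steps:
q*2 = -565*2 = -1130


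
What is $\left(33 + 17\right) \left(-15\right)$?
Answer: $-750$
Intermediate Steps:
$\left(33 + 17\right) \left(-15\right) = 50 \left(-15\right) = -750$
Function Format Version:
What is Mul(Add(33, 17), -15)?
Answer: -750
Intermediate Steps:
Mul(Add(33, 17), -15) = Mul(50, -15) = -750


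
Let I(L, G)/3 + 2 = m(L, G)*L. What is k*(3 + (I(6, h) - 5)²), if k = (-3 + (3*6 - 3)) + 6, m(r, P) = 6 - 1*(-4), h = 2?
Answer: 514152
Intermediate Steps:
m(r, P) = 10 (m(r, P) = 6 + 4 = 10)
I(L, G) = -6 + 30*L (I(L, G) = -6 + 3*(10*L) = -6 + 30*L)
k = 18 (k = (-3 + (18 - 3)) + 6 = (-3 + 15) + 6 = 12 + 6 = 18)
k*(3 + (I(6, h) - 5)²) = 18*(3 + ((-6 + 30*6) - 5)²) = 18*(3 + ((-6 + 180) - 5)²) = 18*(3 + (174 - 5)²) = 18*(3 + 169²) = 18*(3 + 28561) = 18*28564 = 514152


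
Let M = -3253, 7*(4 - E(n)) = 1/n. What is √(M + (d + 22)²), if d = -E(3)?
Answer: 2*I*√322733/21 ≈ 54.104*I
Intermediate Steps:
E(n) = 4 - 1/(7*n)
d = -83/21 (d = -(4 - ⅐/3) = -(4 - ⅐*⅓) = -(4 - 1/21) = -1*83/21 = -83/21 ≈ -3.9524)
√(M + (d + 22)²) = √(-3253 + (-83/21 + 22)²) = √(-3253 + (379/21)²) = √(-3253 + 143641/441) = √(-1290932/441) = 2*I*√322733/21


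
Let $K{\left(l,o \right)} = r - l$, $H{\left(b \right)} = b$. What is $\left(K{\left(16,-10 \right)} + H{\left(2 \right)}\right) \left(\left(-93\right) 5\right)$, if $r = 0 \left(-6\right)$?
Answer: $6510$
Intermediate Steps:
$r = 0$
$K{\left(l,o \right)} = - l$ ($K{\left(l,o \right)} = 0 - l = - l$)
$\left(K{\left(16,-10 \right)} + H{\left(2 \right)}\right) \left(\left(-93\right) 5\right) = \left(\left(-1\right) 16 + 2\right) \left(\left(-93\right) 5\right) = \left(-16 + 2\right) \left(-465\right) = \left(-14\right) \left(-465\right) = 6510$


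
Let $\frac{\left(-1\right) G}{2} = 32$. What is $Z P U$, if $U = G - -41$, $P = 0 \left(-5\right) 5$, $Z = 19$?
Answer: $0$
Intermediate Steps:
$G = -64$ ($G = \left(-2\right) 32 = -64$)
$P = 0$ ($P = 0 \cdot 5 = 0$)
$U = -23$ ($U = -64 - -41 = -64 + 41 = -23$)
$Z P U = 19 \cdot 0 \left(-23\right) = 0 \left(-23\right) = 0$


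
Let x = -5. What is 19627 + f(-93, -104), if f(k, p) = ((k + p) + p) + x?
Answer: 19321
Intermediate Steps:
f(k, p) = -5 + k + 2*p (f(k, p) = ((k + p) + p) - 5 = (k + 2*p) - 5 = -5 + k + 2*p)
19627 + f(-93, -104) = 19627 + (-5 - 93 + 2*(-104)) = 19627 + (-5 - 93 - 208) = 19627 - 306 = 19321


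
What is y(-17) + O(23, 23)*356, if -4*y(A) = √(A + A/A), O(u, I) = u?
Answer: 8188 - I ≈ 8188.0 - 1.0*I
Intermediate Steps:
y(A) = -√(1 + A)/4 (y(A) = -√(A + A/A)/4 = -√(A + 1)/4 = -√(1 + A)/4)
y(-17) + O(23, 23)*356 = -√(1 - 17)/4 + 23*356 = -I + 8188 = 8188 - I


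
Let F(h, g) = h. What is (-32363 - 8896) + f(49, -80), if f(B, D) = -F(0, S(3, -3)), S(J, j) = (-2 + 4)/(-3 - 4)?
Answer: -41259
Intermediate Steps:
S(J, j) = -2/7 (S(J, j) = 2/(-7) = 2*(-⅐) = -2/7)
f(B, D) = 0 (f(B, D) = -1*0 = 0)
(-32363 - 8896) + f(49, -80) = (-32363 - 8896) + 0 = -41259 + 0 = -41259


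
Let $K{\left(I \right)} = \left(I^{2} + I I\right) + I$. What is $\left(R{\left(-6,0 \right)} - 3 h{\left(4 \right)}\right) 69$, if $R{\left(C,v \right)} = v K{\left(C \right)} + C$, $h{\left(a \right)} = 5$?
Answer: $-1449$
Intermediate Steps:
$K{\left(I \right)} = I + 2 I^{2}$ ($K{\left(I \right)} = \left(I^{2} + I^{2}\right) + I = 2 I^{2} + I = I + 2 I^{2}$)
$R{\left(C,v \right)} = C + C v \left(1 + 2 C\right)$ ($R{\left(C,v \right)} = v C \left(1 + 2 C\right) + C = C v \left(1 + 2 C\right) + C = C + C v \left(1 + 2 C\right)$)
$\left(R{\left(-6,0 \right)} - 3 h{\left(4 \right)}\right) 69 = \left(- 6 \left(1 + 0 \left(1 + 2 \left(-6\right)\right)\right) - 15\right) 69 = \left(- 6 \left(1 + 0 \left(1 - 12\right)\right) - 15\right) 69 = \left(- 6 \left(1 + 0 \left(-11\right)\right) - 15\right) 69 = \left(- 6 \left(1 + 0\right) - 15\right) 69 = \left(\left(-6\right) 1 - 15\right) 69 = \left(-6 - 15\right) 69 = \left(-21\right) 69 = -1449$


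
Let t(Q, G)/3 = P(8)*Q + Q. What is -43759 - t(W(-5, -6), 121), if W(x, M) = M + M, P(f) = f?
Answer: -43435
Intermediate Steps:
W(x, M) = 2*M
t(Q, G) = 27*Q (t(Q, G) = 3*(8*Q + Q) = 3*(9*Q) = 27*Q)
-43759 - t(W(-5, -6), 121) = -43759 - 27*2*(-6) = -43759 - 27*(-12) = -43759 - 1*(-324) = -43759 + 324 = -43435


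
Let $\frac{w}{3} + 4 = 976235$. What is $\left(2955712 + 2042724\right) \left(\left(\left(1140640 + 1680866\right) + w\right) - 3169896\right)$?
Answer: $12897479406108$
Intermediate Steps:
$w = 2928693$ ($w = -12 + 3 \cdot 976235 = -12 + 2928705 = 2928693$)
$\left(2955712 + 2042724\right) \left(\left(\left(1140640 + 1680866\right) + w\right) - 3169896\right) = \left(2955712 + 2042724\right) \left(\left(\left(1140640 + 1680866\right) + 2928693\right) - 3169896\right) = 4998436 \left(\left(2821506 + 2928693\right) - 3169896\right) = 4998436 \left(5750199 - 3169896\right) = 4998436 \cdot 2580303 = 12897479406108$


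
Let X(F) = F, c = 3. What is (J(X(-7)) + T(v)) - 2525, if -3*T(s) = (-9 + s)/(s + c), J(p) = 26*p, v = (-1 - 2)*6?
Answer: -13538/5 ≈ -2707.6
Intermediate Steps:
v = -18 (v = -3*6 = -18)
T(s) = -(-9 + s)/(3*(3 + s)) (T(s) = -(-9 + s)/(3*(s + 3)) = -(-9 + s)/(3*(3 + s)))
(J(X(-7)) + T(v)) - 2525 = (26*(-7) + (9 - 1*(-18))/(3*(3 - 18))) - 2525 = (-182 + (⅓)*(9 + 18)/(-15)) - 2525 = (-182 + (⅓)*(-1/15)*27) - 2525 = (-182 - ⅗) - 2525 = -913/5 - 2525 = -13538/5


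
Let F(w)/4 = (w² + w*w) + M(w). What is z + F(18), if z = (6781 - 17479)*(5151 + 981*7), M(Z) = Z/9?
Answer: -128565964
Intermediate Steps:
M(Z) = Z/9 (M(Z) = Z*(⅑) = Z/9)
F(w) = 8*w² + 4*w/9 (F(w) = 4*((w² + w*w) + w/9) = 4*((w² + w²) + w/9) = 4*(2*w² + w/9) = 8*w² + 4*w/9)
z = -128568564 (z = -10698*(5151 + 6867) = -10698*12018 = -128568564)
z + F(18) = -128568564 + (4/9)*18*(1 + 18*18) = -128568564 + (4/9)*18*(1 + 324) = -128568564 + (4/9)*18*325 = -128568564 + 2600 = -128565964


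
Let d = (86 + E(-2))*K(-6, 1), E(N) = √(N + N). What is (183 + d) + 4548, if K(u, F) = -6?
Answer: 4215 - 12*I ≈ 4215.0 - 12.0*I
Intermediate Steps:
E(N) = √2*√N (E(N) = √(2*N) = √2*√N)
d = -516 - 12*I (d = (86 + √2*√(-2))*(-6) = (86 + √2*(I*√2))*(-6) = (86 + 2*I)*(-6) = -516 - 12*I ≈ -516.0 - 12.0*I)
(183 + d) + 4548 = (183 + (-516 - 12*I)) + 4548 = (-333 - 12*I) + 4548 = 4215 - 12*I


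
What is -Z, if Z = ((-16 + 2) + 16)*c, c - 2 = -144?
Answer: 284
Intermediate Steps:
c = -142 (c = 2 - 144 = -142)
Z = -284 (Z = ((-16 + 2) + 16)*(-142) = (-14 + 16)*(-142) = 2*(-142) = -284)
-Z = -1*(-284) = 284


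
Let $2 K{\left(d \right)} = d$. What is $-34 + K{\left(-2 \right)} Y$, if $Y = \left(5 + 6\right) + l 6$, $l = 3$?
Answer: $-63$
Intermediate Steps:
$K{\left(d \right)} = \frac{d}{2}$
$Y = 29$ ($Y = \left(5 + 6\right) + 3 \cdot 6 = 11 + 18 = 29$)
$-34 + K{\left(-2 \right)} Y = -34 + \frac{1}{2} \left(-2\right) 29 = -34 - 29 = -63$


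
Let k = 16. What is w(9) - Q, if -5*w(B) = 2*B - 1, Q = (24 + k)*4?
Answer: -817/5 ≈ -163.40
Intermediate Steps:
Q = 160 (Q = (24 + 16)*4 = 40*4 = 160)
w(B) = ⅕ - 2*B/5 (w(B) = -(2*B - 1)/5 = -(-1 + 2*B)/5 = ⅕ - 2*B/5)
w(9) - Q = (⅕ - ⅖*9) - 1*160 = (⅕ - 18/5) - 160 = -17/5 - 160 = -817/5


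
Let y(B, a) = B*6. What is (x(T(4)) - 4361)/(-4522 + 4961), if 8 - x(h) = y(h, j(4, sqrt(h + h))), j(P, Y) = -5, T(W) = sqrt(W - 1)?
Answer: -4353/439 - 6*sqrt(3)/439 ≈ -9.9394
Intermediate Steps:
T(W) = sqrt(-1 + W)
y(B, a) = 6*B
x(h) = 8 - 6*h
(x(T(4)) - 4361)/(-4522 + 4961) = ((8 - 6*sqrt(-1 + 4)) - 4361)/(-4522 + 4961) = ((8 - 6*sqrt(3)) - 4361)/439 = (-4353 - 6*sqrt(3))*(1/439) = -4353/439 - 6*sqrt(3)/439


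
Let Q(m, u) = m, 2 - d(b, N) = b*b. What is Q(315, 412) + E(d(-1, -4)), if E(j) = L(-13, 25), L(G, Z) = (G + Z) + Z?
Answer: 352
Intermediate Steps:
d(b, N) = 2 - b² (d(b, N) = 2 - b*b = 2 - b²)
L(G, Z) = G + 2*Z
E(j) = 37 (E(j) = -13 + 2*25 = -13 + 50 = 37)
Q(315, 412) + E(d(-1, -4)) = 315 + 37 = 352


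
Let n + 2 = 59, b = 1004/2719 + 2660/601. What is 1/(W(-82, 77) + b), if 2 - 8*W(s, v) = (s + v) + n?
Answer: -6536476/9509199 ≈ -0.68738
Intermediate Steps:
b = 7835944/1634119 (b = 1004*(1/2719) + 2660*(1/601) = 1004/2719 + 2660/601 = 7835944/1634119 ≈ 4.7952)
n = 57 (n = -2 + 59 = 57)
W(s, v) = -55/8 - s/8 - v/8 (W(s, v) = 1/4 - ((s + v) + 57)/8 = 1/4 - (57 + s + v)/8 = 1/4 + (-57/8 - s/8 - v/8) = -55/8 - s/8 - v/8)
1/(W(-82, 77) + b) = 1/((-55/8 - 1/8*(-82) - 1/8*77) + 7835944/1634119) = 1/((-55/8 + 41/4 - 77/8) + 7835944/1634119) = 1/(-25/4 + 7835944/1634119) = 1/(-9509199/6536476) = -6536476/9509199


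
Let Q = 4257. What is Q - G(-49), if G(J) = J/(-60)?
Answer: 255371/60 ≈ 4256.2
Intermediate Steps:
G(J) = -J/60 (G(J) = J*(-1/60) = -J/60)
Q - G(-49) = 4257 - (-1)*(-49)/60 = 4257 - 1*49/60 = 4257 - 49/60 = 255371/60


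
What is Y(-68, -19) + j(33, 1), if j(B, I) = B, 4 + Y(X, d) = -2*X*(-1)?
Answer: -107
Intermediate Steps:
Y(X, d) = -4 + 2*X (Y(X, d) = -4 - 2*X*(-1) = -4 + 2*X)
Y(-68, -19) + j(33, 1) = (-4 + 2*(-68)) + 33 = (-4 - 136) + 33 = -140 + 33 = -107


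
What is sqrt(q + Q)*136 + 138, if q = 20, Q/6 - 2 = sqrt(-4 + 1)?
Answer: 138 + 136*sqrt(32 + 6*I*sqrt(3)) ≈ 917.16 + 123.35*I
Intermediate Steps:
Q = 12 + 6*I*sqrt(3) (Q = 12 + 6*sqrt(-4 + 1) = 12 + 6*sqrt(-3) = 12 + 6*(I*sqrt(3)) = 12 + 6*I*sqrt(3) ≈ 12.0 + 10.392*I)
sqrt(q + Q)*136 + 138 = sqrt(20 + (12 + 6*I*sqrt(3)))*136 + 138 = sqrt(32 + 6*I*sqrt(3))*136 + 138 = 136*sqrt(32 + 6*I*sqrt(3)) + 138 = 138 + 136*sqrt(32 + 6*I*sqrt(3))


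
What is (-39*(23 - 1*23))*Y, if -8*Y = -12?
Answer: 0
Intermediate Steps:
Y = 3/2 (Y = -⅛*(-12) = 3/2 ≈ 1.5000)
(-39*(23 - 1*23))*Y = -39*(23 - 1*23)*(3/2) = -39*(23 - 23)*(3/2) = -39*0*(3/2) = 0*(3/2) = 0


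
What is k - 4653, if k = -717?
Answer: -5370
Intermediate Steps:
k - 4653 = -717 - 4653 = -5370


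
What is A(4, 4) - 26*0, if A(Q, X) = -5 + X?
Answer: -1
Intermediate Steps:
A(4, 4) - 26*0 = (-5 + 4) - 26*0 = -1 + 0 = -1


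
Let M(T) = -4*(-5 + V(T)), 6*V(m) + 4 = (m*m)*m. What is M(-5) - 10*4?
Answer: 66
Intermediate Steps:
V(m) = -⅔ + m³/6 (V(m) = -⅔ + ((m*m)*m)/6 = -⅔ + (m²*m)/6 = -⅔ + m³/6)
M(T) = 68/3 - 2*T³/3 (M(T) = -4*(-5 + (-⅔ + T³/6)) = -4*(-17/3 + T³/6) = 68/3 - 2*T³/3)
M(-5) - 10*4 = (68/3 - ⅔*(-5)³) - 10*4 = (68/3 - ⅔*(-125)) - 40 = (68/3 + 250/3) - 40 = 106 - 40 = 66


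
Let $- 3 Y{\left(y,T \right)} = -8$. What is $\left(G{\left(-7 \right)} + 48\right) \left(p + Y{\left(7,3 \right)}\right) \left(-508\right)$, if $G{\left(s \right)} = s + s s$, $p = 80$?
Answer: $-3779520$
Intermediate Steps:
$Y{\left(y,T \right)} = \frac{8}{3}$ ($Y{\left(y,T \right)} = \left(- \frac{1}{3}\right) \left(-8\right) = \frac{8}{3}$)
$G{\left(s \right)} = s + s^{2}$
$\left(G{\left(-7 \right)} + 48\right) \left(p + Y{\left(7,3 \right)}\right) \left(-508\right) = \left(- 7 \left(1 - 7\right) + 48\right) \left(80 + \frac{8}{3}\right) \left(-508\right) = \left(\left(-7\right) \left(-6\right) + 48\right) \frac{248}{3} \left(-508\right) = \left(42 + 48\right) \frac{248}{3} \left(-508\right) = 90 \cdot \frac{248}{3} \left(-508\right) = 7440 \left(-508\right) = -3779520$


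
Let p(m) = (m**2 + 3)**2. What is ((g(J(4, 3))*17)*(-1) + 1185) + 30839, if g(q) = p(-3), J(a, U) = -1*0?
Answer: 29576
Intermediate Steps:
J(a, U) = 0
p(m) = (3 + m**2)**2
g(q) = 144 (g(q) = (3 + (-3)**2)**2 = (3 + 9)**2 = 12**2 = 144)
((g(J(4, 3))*17)*(-1) + 1185) + 30839 = ((144*17)*(-1) + 1185) + 30839 = (2448*(-1) + 1185) + 30839 = (-2448 + 1185) + 30839 = -1263 + 30839 = 29576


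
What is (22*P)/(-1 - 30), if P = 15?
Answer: -330/31 ≈ -10.645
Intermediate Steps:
(22*P)/(-1 - 30) = (22*15)/(-1 - 30) = 330/(-31) = 330*(-1/31) = -330/31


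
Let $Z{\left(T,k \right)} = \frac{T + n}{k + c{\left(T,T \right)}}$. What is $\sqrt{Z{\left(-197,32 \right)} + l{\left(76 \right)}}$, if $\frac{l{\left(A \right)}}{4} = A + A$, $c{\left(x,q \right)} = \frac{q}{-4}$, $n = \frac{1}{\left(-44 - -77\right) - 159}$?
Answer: $\frac{\sqrt{1128323014}}{1365} \approx 24.608$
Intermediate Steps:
$n = - \frac{1}{126}$ ($n = \frac{1}{\left(-44 + 77\right) - 159} = \frac{1}{33 - 159} = \frac{1}{-126} = - \frac{1}{126} \approx -0.0079365$)
$c{\left(x,q \right)} = - \frac{q}{4}$ ($c{\left(x,q \right)} = q \left(- \frac{1}{4}\right) = - \frac{q}{4}$)
$l{\left(A \right)} = 8 A$ ($l{\left(A \right)} = 4 \left(A + A\right) = 4 \cdot 2 A = 8 A$)
$Z{\left(T,k \right)} = \frac{- \frac{1}{126} + T}{k - \frac{T}{4}}$ ($Z{\left(T,k \right)} = \frac{T - \frac{1}{126}}{k - \frac{T}{4}} = \frac{- \frac{1}{126} + T}{k - \frac{T}{4}}$)
$\sqrt{Z{\left(-197,32 \right)} + l{\left(76 \right)}} = \sqrt{\frac{2 \left(1 - -24822\right)}{63 \left(-197 - 128\right)} + 8 \cdot 76} = \sqrt{\frac{2 \left(1 + 24822\right)}{63 \left(-197 - 128\right)} + 608} = \sqrt{\frac{2}{63} \frac{1}{-325} \cdot 24823 + 608} = \sqrt{\frac{2}{63} \left(- \frac{1}{325}\right) 24823 + 608} = \sqrt{- \frac{49646}{20475} + 608} = \sqrt{\frac{12399154}{20475}} = \frac{\sqrt{1128323014}}{1365}$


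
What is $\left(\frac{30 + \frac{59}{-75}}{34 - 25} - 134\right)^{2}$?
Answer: $\frac{7789651081}{455625} \approx 17097.0$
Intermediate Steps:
$\left(\frac{30 + \frac{59}{-75}}{34 - 25} - 134\right)^{2} = \left(\frac{30 + 59 \left(- \frac{1}{75}\right)}{9} - 134\right)^{2} = \left(\left(30 - \frac{59}{75}\right) \frac{1}{9} - 134\right)^{2} = \left(\frac{2191}{75} \cdot \frac{1}{9} - 134\right)^{2} = \left(\frac{2191}{675} - 134\right)^{2} = \left(- \frac{88259}{675}\right)^{2} = \frac{7789651081}{455625}$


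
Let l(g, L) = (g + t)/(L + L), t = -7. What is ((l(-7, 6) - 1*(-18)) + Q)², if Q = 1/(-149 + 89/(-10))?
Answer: 25414417561/89756676 ≈ 283.15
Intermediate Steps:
Q = -10/1579 (Q = 1/(-149 + 89*(-⅒)) = 1/(-149 - 89/10) = 1/(-1579/10) = -10/1579 ≈ -0.0063331)
l(g, L) = (-7 + g)/(2*L) (l(g, L) = (g - 7)/(L + L) = (-7 + g)/((2*L)) = (-7 + g)*(1/(2*L)) = (-7 + g)/(2*L))
((l(-7, 6) - 1*(-18)) + Q)² = (((½)*(-7 - 7)/6 - 1*(-18)) - 10/1579)² = (((½)*(⅙)*(-14) + 18) - 10/1579)² = ((-7/6 + 18) - 10/1579)² = (101/6 - 10/1579)² = (159419/9474)² = 25414417561/89756676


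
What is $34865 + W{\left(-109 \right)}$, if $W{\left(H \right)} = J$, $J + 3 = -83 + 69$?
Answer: $34848$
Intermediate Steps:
$J = -17$ ($J = -3 + \left(-83 + 69\right) = -3 - 14 = -17$)
$W{\left(H \right)} = -17$
$34865 + W{\left(-109 \right)} = 34865 - 17 = 34848$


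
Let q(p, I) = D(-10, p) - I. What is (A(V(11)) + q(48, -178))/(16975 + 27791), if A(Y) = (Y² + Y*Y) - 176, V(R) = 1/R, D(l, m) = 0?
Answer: 122/2708343 ≈ 4.5046e-5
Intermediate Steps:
A(Y) = -176 + 2*Y² (A(Y) = (Y² + Y²) - 176 = 2*Y² - 176 = -176 + 2*Y²)
q(p, I) = -I (q(p, I) = 0 - I = -I)
(A(V(11)) + q(48, -178))/(16975 + 27791) = ((-176 + 2*(1/11)²) - 1*(-178))/(16975 + 27791) = ((-176 + 2*(1/11)²) + 178)/44766 = ((-176 + 2*(1/121)) + 178)*(1/44766) = ((-176 + 2/121) + 178)*(1/44766) = (-21294/121 + 178)*(1/44766) = (244/121)*(1/44766) = 122/2708343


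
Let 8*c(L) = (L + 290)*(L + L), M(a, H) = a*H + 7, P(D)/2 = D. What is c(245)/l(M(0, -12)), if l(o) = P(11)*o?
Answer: 18725/88 ≈ 212.78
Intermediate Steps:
P(D) = 2*D
M(a, H) = 7 + H*a (M(a, H) = H*a + 7 = 7 + H*a)
l(o) = 22*o (l(o) = (2*11)*o = 22*o)
c(L) = L*(290 + L)/4 (c(L) = ((L + 290)*(L + L))/8 = ((290 + L)*(2*L))/8 = (2*L*(290 + L))/8 = L*(290 + L)/4)
c(245)/l(M(0, -12)) = ((¼)*245*(290 + 245))/((22*(7 - 12*0))) = ((¼)*245*535)/((22*(7 + 0))) = 131075/(4*((22*7))) = (131075/4)/154 = (131075/4)*(1/154) = 18725/88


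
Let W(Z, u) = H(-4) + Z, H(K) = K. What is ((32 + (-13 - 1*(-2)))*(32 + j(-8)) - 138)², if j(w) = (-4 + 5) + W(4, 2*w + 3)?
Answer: 308025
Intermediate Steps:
W(Z, u) = -4 + Z
j(w) = 1 (j(w) = (-4 + 5) + (-4 + 4) = 1 + 0 = 1)
((32 + (-13 - 1*(-2)))*(32 + j(-8)) - 138)² = ((32 + (-13 - 1*(-2)))*(32 + 1) - 138)² = ((32 + (-13 + 2))*33 - 138)² = ((32 - 11)*33 - 138)² = (21*33 - 138)² = (693 - 138)² = 555² = 308025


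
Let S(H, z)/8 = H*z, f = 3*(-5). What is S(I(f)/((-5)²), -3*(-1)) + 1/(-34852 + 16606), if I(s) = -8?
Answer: -3503257/456150 ≈ -7.6801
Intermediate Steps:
f = -15
S(H, z) = 8*H*z (S(H, z) = 8*(H*z) = 8*H*z)
S(I(f)/((-5)²), -3*(-1)) + 1/(-34852 + 16606) = 8*(-8/((-5)²))*(-3*(-1)) + 1/(-34852 + 16606) = 8*(-8/25)*3 + 1/(-18246) = 8*(-8*1/25)*3 - 1/18246 = 8*(-8/25)*3 - 1/18246 = -192/25 - 1/18246 = -3503257/456150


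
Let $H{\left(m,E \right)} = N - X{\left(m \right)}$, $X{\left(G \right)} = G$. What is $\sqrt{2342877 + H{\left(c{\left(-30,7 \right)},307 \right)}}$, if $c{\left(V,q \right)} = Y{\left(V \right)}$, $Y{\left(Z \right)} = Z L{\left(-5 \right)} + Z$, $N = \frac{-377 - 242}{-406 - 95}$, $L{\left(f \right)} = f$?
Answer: $\frac{2 \sqrt{147008664969}}{501} \approx 1530.6$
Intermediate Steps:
$N = \frac{619}{501}$ ($N = - \frac{619}{-501} = \left(-619\right) \left(- \frac{1}{501}\right) = \frac{619}{501} \approx 1.2355$)
$Y{\left(Z \right)} = - 4 Z$ ($Y{\left(Z \right)} = Z \left(-5\right) + Z = - 5 Z + Z = - 4 Z$)
$c{\left(V,q \right)} = - 4 V$
$H{\left(m,E \right)} = \frac{619}{501} - m$
$\sqrt{2342877 + H{\left(c{\left(-30,7 \right)},307 \right)}} = \sqrt{2342877 + \left(\frac{619}{501} - \left(-4\right) \left(-30\right)\right)} = \sqrt{2342877 + \left(\frac{619}{501} - 120\right)} = \sqrt{2342877 - \frac{59501}{501}} = \sqrt{\frac{1173721876}{501}} = \frac{2 \sqrt{147008664969}}{501}$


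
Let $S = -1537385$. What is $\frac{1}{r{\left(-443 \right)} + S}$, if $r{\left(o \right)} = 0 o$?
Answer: $- \frac{1}{1537385} \approx -6.5046 \cdot 10^{-7}$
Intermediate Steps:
$r{\left(o \right)} = 0$
$\frac{1}{r{\left(-443 \right)} + S} = \frac{1}{0 - 1537385} = \frac{1}{-1537385} = - \frac{1}{1537385}$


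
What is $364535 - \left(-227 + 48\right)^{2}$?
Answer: $332494$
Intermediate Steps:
$364535 - \left(-227 + 48\right)^{2} = 364535 - \left(-179\right)^{2} = 364535 - 32041 = 332494$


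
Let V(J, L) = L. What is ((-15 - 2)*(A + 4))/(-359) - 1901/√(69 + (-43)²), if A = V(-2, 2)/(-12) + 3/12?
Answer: 833/4308 - 1901*√1918/1918 ≈ -43.213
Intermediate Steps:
A = 1/12 (A = 2/(-12) + 3/12 = 2*(-1/12) + 3*(1/12) = -⅙ + ¼ = 1/12 ≈ 0.083333)
((-15 - 2)*(A + 4))/(-359) - 1901/√(69 + (-43)²) = ((-15 - 2)*(1/12 + 4))/(-359) - 1901/√(69 + (-43)²) = -17*49/12*(-1/359) - 1901/√(69 + 1849) = -833/12*(-1/359) - 1901*√1918/1918 = 833/4308 - 1901*√1918/1918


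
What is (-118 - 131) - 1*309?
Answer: -558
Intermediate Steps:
(-118 - 131) - 1*309 = -249 - 309 = -558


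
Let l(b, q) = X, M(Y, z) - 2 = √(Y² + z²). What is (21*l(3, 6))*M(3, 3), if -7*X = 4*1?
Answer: -24 - 36*√2 ≈ -74.912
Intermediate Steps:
X = -4/7 ≈ -0.57143
M(Y, z) = 2 + √(Y² + z²)
l(b, q) = -4/7
(21*l(3, 6))*M(3, 3) = (21*(-4/7))*(2 + √(3² + 3²)) = -12*(2 + √(9 + 9)) = -12*(2 + √18) = -12*(2 + 3*√2) = -24 - 36*√2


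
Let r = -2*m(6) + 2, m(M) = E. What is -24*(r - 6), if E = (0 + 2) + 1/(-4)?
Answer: 180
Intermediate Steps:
E = 7/4 (E = 2 + 1*(-1/4) = 2 - 1/4 = 7/4 ≈ 1.7500)
m(M) = 7/4
r = -3/2 (r = -2*7/4 + 2 = -7/2 + 2 = -3/2 ≈ -1.5000)
-24*(r - 6) = -24*(-3/2 - 6) = -24*(-15/2) = 180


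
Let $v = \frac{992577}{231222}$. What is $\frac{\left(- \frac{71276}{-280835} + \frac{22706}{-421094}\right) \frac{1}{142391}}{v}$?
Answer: $\frac{910908951197058}{2785645084942360636405} \approx 3.27 \cdot 10^{-7}$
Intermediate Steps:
$v = \frac{330859}{77074}$ ($v = 992577 \cdot \frac{1}{231222} = \frac{330859}{77074} \approx 4.2927$)
$\frac{\left(- \frac{71276}{-280835} + \frac{22706}{-421094}\right) \frac{1}{142391}}{v} = \frac{\left(- \frac{71276}{-280835} + \frac{22706}{-421094}\right) \frac{1}{142391}}{\frac{330859}{77074}} = \left(\left(-71276\right) \left(- \frac{1}{280835}\right) + 22706 \left(- \frac{1}{421094}\right)\right) \frac{1}{142391} \cdot \frac{77074}{330859} = \left(\frac{71276}{280835} - \frac{11353}{210547}\right) \frac{1}{142391} \cdot \frac{77074}{330859} = \frac{11818628217}{59128966745} \cdot \frac{1}{142391} \cdot \frac{77074}{330859} = \frac{11818628217}{8419432703787295} \cdot \frac{77074}{330859} = \frac{910908951197058}{2785645084942360636405}$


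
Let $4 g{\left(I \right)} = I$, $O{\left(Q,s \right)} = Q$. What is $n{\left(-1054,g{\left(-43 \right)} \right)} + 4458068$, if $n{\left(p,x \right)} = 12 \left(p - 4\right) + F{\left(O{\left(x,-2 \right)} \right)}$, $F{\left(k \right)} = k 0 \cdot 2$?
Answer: $4445372$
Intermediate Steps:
$g{\left(I \right)} = \frac{I}{4}$
$F{\left(k \right)} = 0$ ($F{\left(k \right)} = 0 \cdot 2 = 0$)
$n{\left(p,x \right)} = -48 + 12 p$ ($n{\left(p,x \right)} = 12 \left(p - 4\right) + 0 = 12 \left(-4 + p\right) + 0 = \left(-48 + 12 p\right) + 0 = -48 + 12 p$)
$n{\left(-1054,g{\left(-43 \right)} \right)} + 4458068 = \left(-48 + 12 \left(-1054\right)\right) + 4458068 = \left(-48 - 12648\right) + 4458068 = -12696 + 4458068 = 4445372$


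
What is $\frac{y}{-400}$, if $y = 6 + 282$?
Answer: $- \frac{18}{25} \approx -0.72$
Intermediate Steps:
$y = 288$
$\frac{y}{-400} = \frac{288}{-400} = 288 \left(- \frac{1}{400}\right) = - \frac{18}{25}$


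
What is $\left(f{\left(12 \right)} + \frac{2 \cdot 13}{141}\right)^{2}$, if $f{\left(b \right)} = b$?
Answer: $\frac{2951524}{19881} \approx 148.46$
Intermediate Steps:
$\left(f{\left(12 \right)} + \frac{2 \cdot 13}{141}\right)^{2} = \left(12 + \frac{2 \cdot 13}{141}\right)^{2} = \left(12 + 26 \cdot \frac{1}{141}\right)^{2} = \left(12 + \frac{26}{141}\right)^{2} = \left(\frac{1718}{141}\right)^{2} = \frac{2951524}{19881}$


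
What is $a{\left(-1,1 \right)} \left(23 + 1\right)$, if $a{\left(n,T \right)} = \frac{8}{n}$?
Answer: $-192$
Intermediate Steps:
$a{\left(-1,1 \right)} \left(23 + 1\right) = \frac{8}{-1} \left(23 + 1\right) = 8 \left(-1\right) 24 = \left(-8\right) 24 = -192$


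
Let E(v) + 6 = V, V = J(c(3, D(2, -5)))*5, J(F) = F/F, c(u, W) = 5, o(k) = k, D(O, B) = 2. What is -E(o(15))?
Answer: 1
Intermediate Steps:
J(F) = 1
V = 5 (V = 1*5 = 5)
E(v) = -1 (E(v) = -6 + 5 = -1)
-E(o(15)) = -1*(-1) = 1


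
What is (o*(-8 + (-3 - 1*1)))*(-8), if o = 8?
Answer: 768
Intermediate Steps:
(o*(-8 + (-3 - 1*1)))*(-8) = (8*(-8 + (-3 - 1*1)))*(-8) = (8*(-8 + (-3 - 1)))*(-8) = (8*(-8 - 4))*(-8) = (8*(-12))*(-8) = -96*(-8) = 768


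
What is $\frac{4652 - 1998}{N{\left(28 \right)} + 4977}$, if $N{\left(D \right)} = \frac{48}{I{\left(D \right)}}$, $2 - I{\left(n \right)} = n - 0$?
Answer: $\frac{34502}{64677} \approx 0.53345$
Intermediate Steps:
$I{\left(n \right)} = 2 - n$ ($I{\left(n \right)} = 2 - \left(n - 0\right) = 2 - \left(n + 0\right) = 2 - n$)
$N{\left(D \right)} = \frac{48}{2 - D}$
$\frac{4652 - 1998}{N{\left(28 \right)} + 4977} = \frac{4652 - 1998}{- \frac{48}{-2 + 28} + 4977} = \frac{2654}{- \frac{48}{26} + 4977} = \frac{2654}{\left(-48\right) \frac{1}{26} + 4977} = \frac{2654}{- \frac{24}{13} + 4977} = \frac{2654}{\frac{64677}{13}} = 2654 \cdot \frac{13}{64677} = \frac{34502}{64677}$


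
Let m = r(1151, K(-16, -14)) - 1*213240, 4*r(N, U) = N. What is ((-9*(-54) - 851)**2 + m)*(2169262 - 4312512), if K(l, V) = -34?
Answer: 341750857125/2 ≈ 1.7088e+11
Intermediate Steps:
r(N, U) = N/4
m = -851809/4 (m = (1/4)*1151 - 1*213240 = 1151/4 - 213240 = -851809/4 ≈ -2.1295e+5)
((-9*(-54) - 851)**2 + m)*(2169262 - 4312512) = ((-9*(-54) - 851)**2 - 851809/4)*(2169262 - 4312512) = ((486 - 851)**2 - 851809/4)*(-2143250) = ((-365)**2 - 851809/4)*(-2143250) = (133225 - 851809/4)*(-2143250) = -318909/4*(-2143250) = 341750857125/2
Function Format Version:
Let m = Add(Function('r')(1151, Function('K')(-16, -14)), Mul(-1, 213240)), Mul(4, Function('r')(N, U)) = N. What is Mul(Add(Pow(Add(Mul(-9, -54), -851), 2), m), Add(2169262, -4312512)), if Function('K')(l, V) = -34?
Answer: Rational(341750857125, 2) ≈ 1.7088e+11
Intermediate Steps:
Function('r')(N, U) = Mul(Rational(1, 4), N)
m = Rational(-851809, 4) (m = Add(Mul(Rational(1, 4), 1151), Mul(-1, 213240)) = Add(Rational(1151, 4), -213240) = Rational(-851809, 4) ≈ -2.1295e+5)
Mul(Add(Pow(Add(Mul(-9, -54), -851), 2), m), Add(2169262, -4312512)) = Mul(Add(Pow(Add(Mul(-9, -54), -851), 2), Rational(-851809, 4)), Add(2169262, -4312512)) = Mul(Add(Pow(Add(486, -851), 2), Rational(-851809, 4)), -2143250) = Mul(Add(Pow(-365, 2), Rational(-851809, 4)), -2143250) = Mul(Add(133225, Rational(-851809, 4)), -2143250) = Mul(Rational(-318909, 4), -2143250) = Rational(341750857125, 2)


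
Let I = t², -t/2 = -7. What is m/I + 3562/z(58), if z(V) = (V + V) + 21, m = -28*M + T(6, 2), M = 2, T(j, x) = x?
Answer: 2521/98 ≈ 25.724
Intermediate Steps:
t = 14 (t = -2*(-7) = 14)
m = -54 (m = -28*2 + 2 = -56 + 2 = -54)
z(V) = 21 + 2*V (z(V) = 2*V + 21 = 21 + 2*V)
I = 196 (I = 14² = 196)
m/I + 3562/z(58) = -54/196 + 3562/(21 + 2*58) = -54*1/196 + 3562/(21 + 116) = -27/98 + 3562/137 = -27/98 + 3562*(1/137) = -27/98 + 26 = 2521/98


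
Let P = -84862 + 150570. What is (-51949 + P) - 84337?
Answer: -70578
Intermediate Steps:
P = 65708
(-51949 + P) - 84337 = (-51949 + 65708) - 84337 = 13759 - 84337 = -70578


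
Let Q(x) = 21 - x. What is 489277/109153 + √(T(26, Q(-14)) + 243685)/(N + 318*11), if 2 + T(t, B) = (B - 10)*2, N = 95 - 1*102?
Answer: 489277/109153 + √243733/3491 ≈ 4.6239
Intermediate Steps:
N = -7 (N = 95 - 102 = -7)
T(t, B) = -22 + 2*B (T(t, B) = -2 + (B - 10)*2 = -2 + (-10 + B)*2 = -2 + (-20 + 2*B) = -22 + 2*B)
489277/109153 + √(T(26, Q(-14)) + 243685)/(N + 318*11) = 489277/109153 + √((-22 + 2*(21 - 1*(-14))) + 243685)/(-7 + 318*11) = 489277*(1/109153) + √((-22 + 2*(21 + 14)) + 243685)/(-7 + 3498) = 489277/109153 + √((-22 + 2*35) + 243685)/3491 = 489277/109153 + √((-22 + 70) + 243685)*(1/3491) = 489277/109153 + √(48 + 243685)*(1/3491) = 489277/109153 + √243733*(1/3491) = 489277/109153 + √243733/3491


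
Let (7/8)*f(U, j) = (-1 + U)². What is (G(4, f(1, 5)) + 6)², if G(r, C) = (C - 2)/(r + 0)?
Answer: 121/4 ≈ 30.250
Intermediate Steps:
f(U, j) = 8*(-1 + U)²/7
G(r, C) = (-2 + C)/r
(G(4, f(1, 5)) + 6)² = ((-2 + 8*(-1 + 1)²/7)/4 + 6)² = ((-2 + (8/7)*0²)/4 + 6)² = ((-2 + (8/7)*0)/4 + 6)² = ((-2 + 0)/4 + 6)² = ((¼)*(-2) + 6)² = (-½ + 6)² = (11/2)² = 121/4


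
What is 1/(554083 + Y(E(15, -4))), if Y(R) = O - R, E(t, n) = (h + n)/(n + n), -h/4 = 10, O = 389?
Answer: 2/1108933 ≈ 1.8035e-6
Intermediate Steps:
h = -40 (h = -4*10 = -40)
E(t, n) = (-40 + n)/(2*n) (E(t, n) = (-40 + n)/(n + n) = (-40 + n)/((2*n)) = (-40 + n)*(1/(2*n)) = (-40 + n)/(2*n))
Y(R) = 389 - R
1/(554083 + Y(E(15, -4))) = 1/(554083 + (389 - (-40 - 4)/(2*(-4)))) = 1/(554083 + (389 - (-1)*(-44)/(2*4))) = 1/(554083 + (389 - 1*11/2)) = 1/(554083 + (389 - 11/2)) = 1/(554083 + 767/2) = 1/(1108933/2) = 2/1108933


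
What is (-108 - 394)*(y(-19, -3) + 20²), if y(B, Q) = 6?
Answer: -203812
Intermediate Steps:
(-108 - 394)*(y(-19, -3) + 20²) = (-108 - 394)*(6 + 20²) = -502*(6 + 400) = -502*406 = -203812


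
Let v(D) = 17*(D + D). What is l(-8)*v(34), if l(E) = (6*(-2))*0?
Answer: 0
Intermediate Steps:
v(D) = 34*D (v(D) = 17*(2*D) = 34*D)
l(E) = 0 (l(E) = -12*0 = 0)
l(-8)*v(34) = 0*(34*34) = 0*1156 = 0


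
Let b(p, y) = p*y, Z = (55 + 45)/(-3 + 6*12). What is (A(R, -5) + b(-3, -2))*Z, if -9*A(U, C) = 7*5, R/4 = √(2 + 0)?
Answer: 1900/621 ≈ 3.0596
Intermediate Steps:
Z = 100/69 (Z = 100/(-3 + 72) = 100/69 ≈ 1.4493)
R = 4*√2 (R = 4*√(2 + 0) = 4*√2 ≈ 5.6569)
A(U, C) = -35/9 (A(U, C) = -7*5/9 = -⅑*35 = -35/9)
(A(R, -5) + b(-3, -2))*Z = (-35/9 - 3*(-2))*(100/69) = (-35/9 + 6)*(100/69) = (19/9)*(100/69) = 1900/621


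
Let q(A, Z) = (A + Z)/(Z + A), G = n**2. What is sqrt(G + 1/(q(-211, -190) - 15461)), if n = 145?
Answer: sqrt(1256304718635)/7730 ≈ 145.00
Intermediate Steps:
G = 21025 (G = 145**2 = 21025)
q(A, Z) = 1 (q(A, Z) = (A + Z)/(A + Z) = 1)
sqrt(G + 1/(q(-211, -190) - 15461)) = sqrt(21025 + 1/(1 - 15461)) = sqrt(21025 + 1/(-15460)) = sqrt(21025 - 1/15460) = sqrt(325046499/15460) = sqrt(1256304718635)/7730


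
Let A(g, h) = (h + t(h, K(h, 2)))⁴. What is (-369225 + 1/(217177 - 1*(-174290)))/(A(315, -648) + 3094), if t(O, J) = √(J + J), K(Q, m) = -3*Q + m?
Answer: -6726145392537523522867/2931288847767890303083115043 - 26462255413744326528*√973/977096282589296767694371681 ≈ -3.1394e-6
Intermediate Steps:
K(Q, m) = m - 3*Q
t(O, J) = √2*√J (t(O, J) = √(2*J) = √2*√J)
A(g, h) = (h + √2*√(2 - 3*h))⁴
(-369225 + 1/(217177 - 1*(-174290)))/(A(315, -648) + 3094) = (-369225 + 1/(217177 - 1*(-174290)))/((-648 + √2*√(2 - 3*(-648)))⁴ + 3094) = (-369225 + 1/(217177 + 174290))/((-648 + √2*√(2 + 1944))⁴ + 3094) = (-369225 + 1/391467)/((-648 + √2*√1946)⁴ + 3094) = (-369225 + 1/391467)/((-648 + 2*√973)⁴ + 3094) = -144539403074/(391467*(3094 + (-648 + 2*√973)⁴))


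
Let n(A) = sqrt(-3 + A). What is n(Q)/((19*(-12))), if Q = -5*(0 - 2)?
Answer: -sqrt(7)/228 ≈ -0.011604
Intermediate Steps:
Q = 10 (Q = -5*(-2) = 10)
n(Q)/((19*(-12))) = sqrt(-3 + 10)/((19*(-12))) = sqrt(7)/(-228) = sqrt(7)*(-1/228) = -sqrt(7)/228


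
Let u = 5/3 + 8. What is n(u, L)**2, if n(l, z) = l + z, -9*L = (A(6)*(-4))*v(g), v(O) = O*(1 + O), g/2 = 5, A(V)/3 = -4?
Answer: 332929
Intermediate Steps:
A(V) = -12 (A(V) = 3*(-4) = -12)
g = 10 (g = 2*5 = 10)
u = 29/3 (u = 5*(1/3) + 8 = 5/3 + 8 = 29/3 ≈ 9.6667)
L = -1760/3 (L = -(-12*(-4))*10*(1 + 10)/9 = -16*10*11/3 = -16*110/3 = -1/9*5280 = -1760/3 ≈ -586.67)
n(u, L)**2 = (29/3 - 1760/3)**2 = (-577)**2 = 332929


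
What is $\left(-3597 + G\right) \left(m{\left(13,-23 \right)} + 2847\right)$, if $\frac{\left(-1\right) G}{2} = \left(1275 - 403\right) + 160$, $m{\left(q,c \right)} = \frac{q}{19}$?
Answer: $- \frac{306294066}{19} \approx -1.6121 \cdot 10^{7}$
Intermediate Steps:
$m{\left(q,c \right)} = \frac{q}{19}$ ($m{\left(q,c \right)} = q \frac{1}{19} = \frac{q}{19}$)
$G = -2064$ ($G = - 2 \left(\left(1275 - 403\right) + 160\right) = - 2 \left(872 + 160\right) = \left(-2\right) 1032 = -2064$)
$\left(-3597 + G\right) \left(m{\left(13,-23 \right)} + 2847\right) = \left(-3597 - 2064\right) \left(\frac{1}{19} \cdot 13 + 2847\right) = - 5661 \left(\frac{13}{19} + 2847\right) = \left(-5661\right) \frac{54106}{19} = - \frac{306294066}{19}$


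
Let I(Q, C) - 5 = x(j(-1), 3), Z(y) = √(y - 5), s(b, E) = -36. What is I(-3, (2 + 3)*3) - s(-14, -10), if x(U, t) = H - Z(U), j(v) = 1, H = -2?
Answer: 39 - 2*I ≈ 39.0 - 2.0*I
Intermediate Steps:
Z(y) = √(-5 + y)
x(U, t) = -2 - √(-5 + U)
I(Q, C) = 3 - 2*I (I(Q, C) = 5 + (-2 - √(-5 + 1)) = 5 + (-2 - √(-4)) = 5 + (-2 - 2*I) = 3 - 2*I)
I(-3, (2 + 3)*3) - s(-14, -10) = (3 - 2*I) - 1*(-36) = (3 - 2*I) + 36 = 39 - 2*I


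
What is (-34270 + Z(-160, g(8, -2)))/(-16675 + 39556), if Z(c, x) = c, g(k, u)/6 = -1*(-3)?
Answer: -34430/22881 ≈ -1.5047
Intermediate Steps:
g(k, u) = 18 (g(k, u) = 6*(-1*(-3)) = 6*3 = 18)
(-34270 + Z(-160, g(8, -2)))/(-16675 + 39556) = (-34270 - 160)/(-16675 + 39556) = -34430/22881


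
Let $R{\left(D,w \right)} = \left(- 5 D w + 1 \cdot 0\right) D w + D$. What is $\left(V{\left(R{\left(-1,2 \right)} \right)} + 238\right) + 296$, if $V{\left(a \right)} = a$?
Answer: $513$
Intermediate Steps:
$R{\left(D,w \right)} = D - 5 D^{2} w^{2}$ ($R{\left(D,w \right)} = \left(- 5 D w + 0\right) D w + D = - 5 D w D w + D = - 5 w D^{2} w + D = - 5 D^{2} w^{2} + D = D - 5 D^{2} w^{2}$)
$\left(V{\left(R{\left(-1,2 \right)} \right)} + 238\right) + 296 = \left(- (1 - - 5 \cdot 2^{2}) + 238\right) + 296 = \left(- (1 - \left(-5\right) 4) + 238\right) + 296 = \left(- (1 + 20) + 238\right) + 296 = \left(\left(-1\right) 21 + 238\right) + 296 = \left(-21 + 238\right) + 296 = 217 + 296 = 513$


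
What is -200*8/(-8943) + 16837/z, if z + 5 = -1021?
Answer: -49643897/3058506 ≈ -16.231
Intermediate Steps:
z = -1026 (z = -5 - 1021 = -1026)
-200*8/(-8943) + 16837/z = -200*8/(-8943) + 16837/(-1026) = -1600*(-1/8943) + 16837*(-1/1026) = 1600/8943 - 16837/1026 = -49643897/3058506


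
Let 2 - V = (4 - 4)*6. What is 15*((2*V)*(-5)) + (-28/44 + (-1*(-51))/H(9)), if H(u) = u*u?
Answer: -89102/297 ≈ -300.01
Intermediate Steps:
V = 2 (V = 2 - (4 - 4)*6 = 2 - 0*6 = 2 - 1*0 = 2 + 0 = 2)
H(u) = u**2
15*((2*V)*(-5)) + (-28/44 + (-1*(-51))/H(9)) = 15*((2*2)*(-5)) + (-28/44 + (-1*(-51))/(9**2)) = 15*(4*(-5)) + (-28*1/44 + 51/81) = 15*(-20) + (-7/11 + 51*(1/81)) = -300 + (-7/11 + 17/27) = -300 - 2/297 = -89102/297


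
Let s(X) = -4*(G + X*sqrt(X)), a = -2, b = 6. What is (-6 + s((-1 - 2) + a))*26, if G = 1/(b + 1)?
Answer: -1196/7 + 520*I*sqrt(5) ≈ -170.86 + 1162.8*I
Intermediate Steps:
G = 1/7 (G = 1/(6 + 1) = 1/7 ≈ 0.14286)
s(X) = -4/7 - 4*X**(3/2) (s(X) = -4*(1/7 + X*sqrt(X)) = -4*(1/7 + X**(3/2)) = -4/7 - 4*X**(3/2))
(-6 + s((-1 - 2) + a))*26 = (-6 + (-4/7 - 4*((-1 - 2) - 2)**(3/2)))*26 = (-6 + (-4/7 - 4*(-3 - 2)**(3/2)))*26 = (-6 + (-4/7 - (-20)*I*sqrt(5)))*26 = (-6 + (-4/7 + 20*I*sqrt(5)))*26 = (-46/7 + 20*I*sqrt(5))*26 = -1196/7 + 520*I*sqrt(5)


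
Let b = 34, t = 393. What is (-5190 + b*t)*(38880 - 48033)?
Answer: -74798316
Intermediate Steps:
(-5190 + b*t)*(38880 - 48033) = (-5190 + 34*393)*(38880 - 48033) = (-5190 + 13362)*(-9153) = 8172*(-9153) = -74798316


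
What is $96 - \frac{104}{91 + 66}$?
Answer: $\frac{14968}{157} \approx 95.338$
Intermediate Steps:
$96 - \frac{104}{91 + 66} = 96 - \frac{104}{157} = \frac{14968}{157}$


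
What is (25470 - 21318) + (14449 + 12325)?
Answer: 30926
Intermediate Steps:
(25470 - 21318) + (14449 + 12325) = 4152 + 26774 = 30926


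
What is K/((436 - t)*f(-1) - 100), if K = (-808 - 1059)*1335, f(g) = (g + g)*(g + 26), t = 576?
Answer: -166163/460 ≈ -361.22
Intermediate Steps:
f(g) = 2*g*(26 + g) (f(g) = (2*g)*(26 + g) = 2*g*(26 + g))
K = -2492445 (K = -1867*1335 = -2492445)
K/((436 - t)*f(-1) - 100) = -2492445/((436 - 1*576)*(2*(-1)*(26 - 1)) - 100) = -2492445/((436 - 576)*(2*(-1)*25) - 100) = -2492445/(-140*(-50) - 100) = -2492445/(7000 - 100) = -2492445/6900 = -2492445*1/6900 = -166163/460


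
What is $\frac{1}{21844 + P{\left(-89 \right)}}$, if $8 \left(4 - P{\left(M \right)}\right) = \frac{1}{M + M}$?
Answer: $\frac{1424}{31111553} \approx 4.5771 \cdot 10^{-5}$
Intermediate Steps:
$P{\left(M \right)} = 4 - \frac{1}{16 M}$ ($P{\left(M \right)} = 4 - \frac{1}{8 \left(M + M\right)} = 4 - \frac{1}{8 \cdot 2 M} = 4 - \frac{\frac{1}{2} \frac{1}{M}}{8} = 4 - \frac{1}{16 M}$)
$\frac{1}{21844 + P{\left(-89 \right)}} = \frac{1}{21844 + \left(4 - \frac{1}{16 \left(-89\right)}\right)} = \frac{1}{21844 + \left(4 - - \frac{1}{1424}\right)} = \frac{1}{21844 + \left(4 + \frac{1}{1424}\right)} = \frac{1}{21844 + \frac{5697}{1424}} = \frac{1}{\frac{31111553}{1424}} = \frac{1424}{31111553}$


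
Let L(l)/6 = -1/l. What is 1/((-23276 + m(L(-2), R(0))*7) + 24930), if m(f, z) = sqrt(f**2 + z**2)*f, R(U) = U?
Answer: 1/1717 ≈ 0.00058241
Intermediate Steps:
L(l) = -6/l (L(l) = 6*(-1/l) = -6/l)
m(f, z) = f*sqrt(f**2 + z**2)
1/((-23276 + m(L(-2), R(0))*7) + 24930) = 1/((-23276 + ((-6/(-2))*sqrt((-6/(-2))**2 + 0**2))*7) + 24930) = 1/((-23276 + ((-6*(-1/2))*sqrt((-6*(-1/2))**2 + 0))*7) + 24930) = 1/((-23276 + (3*sqrt(3**2 + 0))*7) + 24930) = 1/((-23276 + (3*sqrt(9 + 0))*7) + 24930) = 1/((-23276 + (3*sqrt(9))*7) + 24930) = 1/((-23276 + (3*3)*7) + 24930) = 1/((-23276 + 9*7) + 24930) = 1/((-23276 + 63) + 24930) = 1/(-23213 + 24930) = 1/1717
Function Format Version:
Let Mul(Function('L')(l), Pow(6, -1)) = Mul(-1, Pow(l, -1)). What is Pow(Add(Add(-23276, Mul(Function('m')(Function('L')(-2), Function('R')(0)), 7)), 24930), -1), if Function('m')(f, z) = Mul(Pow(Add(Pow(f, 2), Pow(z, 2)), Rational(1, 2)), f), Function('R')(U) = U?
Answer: Rational(1, 1717) ≈ 0.00058241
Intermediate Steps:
Function('L')(l) = Mul(-6, Pow(l, -1)) (Function('L')(l) = Mul(6, Mul(-1, Pow(l, -1))) = Mul(-6, Pow(l, -1)))
Function('m')(f, z) = Mul(f, Pow(Add(Pow(f, 2), Pow(z, 2)), Rational(1, 2)))
Pow(Add(Add(-23276, Mul(Function('m')(Function('L')(-2), Function('R')(0)), 7)), 24930), -1) = Pow(Add(Add(-23276, Mul(Mul(Mul(-6, Pow(-2, -1)), Pow(Add(Pow(Mul(-6, Pow(-2, -1)), 2), Pow(0, 2)), Rational(1, 2))), 7)), 24930), -1) = Pow(Add(Add(-23276, Mul(Mul(Mul(-6, Rational(-1, 2)), Pow(Add(Pow(Mul(-6, Rational(-1, 2)), 2), 0), Rational(1, 2))), 7)), 24930), -1) = Pow(Add(Add(-23276, Mul(Mul(3, Pow(Add(Pow(3, 2), 0), Rational(1, 2))), 7)), 24930), -1) = Pow(Add(Add(-23276, Mul(Mul(3, Pow(Add(9, 0), Rational(1, 2))), 7)), 24930), -1) = Pow(Add(Add(-23276, Mul(Mul(3, Pow(9, Rational(1, 2))), 7)), 24930), -1) = Pow(Add(Add(-23276, Mul(Mul(3, 3), 7)), 24930), -1) = Pow(Add(Add(-23276, Mul(9, 7)), 24930), -1) = Pow(Add(Add(-23276, 63), 24930), -1) = Pow(Add(-23213, 24930), -1) = Pow(1717, -1) = Rational(1, 1717)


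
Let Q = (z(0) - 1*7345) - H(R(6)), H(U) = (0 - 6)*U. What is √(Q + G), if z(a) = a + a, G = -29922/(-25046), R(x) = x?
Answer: I*√1146050434858/12523 ≈ 85.486*I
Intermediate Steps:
G = 14961/12523 (G = -29922*(-1/25046) = 14961/12523 ≈ 1.1947)
z(a) = 2*a
H(U) = -6*U
Q = -7309 (Q = (2*0 - 1*7345) - (-6)*6 = (0 - 7345) - 1*(-36) = -7345 + 36 = -7309)
√(Q + G) = √(-7309 + 14961/12523) = √(-91515646/12523) = I*√1146050434858/12523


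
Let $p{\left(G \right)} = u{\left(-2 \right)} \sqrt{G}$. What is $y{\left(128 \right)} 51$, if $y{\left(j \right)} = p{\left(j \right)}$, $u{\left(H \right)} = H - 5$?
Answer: $- 2856 \sqrt{2} \approx -4039.0$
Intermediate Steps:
$u{\left(H \right)} = -5 + H$
$p{\left(G \right)} = - 7 \sqrt{G}$ ($p{\left(G \right)} = \left(-5 - 2\right) \sqrt{G} = - 7 \sqrt{G}$)
$y{\left(j \right)} = - 7 \sqrt{j}$
$y{\left(128 \right)} 51 = - 7 \sqrt{128} \cdot 51 = - 7 \cdot 8 \sqrt{2} \cdot 51 = - 56 \sqrt{2} \cdot 51 = - 2856 \sqrt{2}$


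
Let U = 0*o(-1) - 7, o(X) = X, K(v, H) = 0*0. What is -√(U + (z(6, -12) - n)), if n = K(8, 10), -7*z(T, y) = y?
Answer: -I*√259/7 ≈ -2.2991*I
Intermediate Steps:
z(T, y) = -y/7
K(v, H) = 0
n = 0
U = -7 (U = 0*(-1) - 7 = 0 - 7 = -7)
-√(U + (z(6, -12) - n)) = -√(-7 + (-⅐*(-12) - 1*0)) = -√(-7 + (12/7 + 0)) = -√(-7 + 12/7) = -√(-37/7) = -I*√259/7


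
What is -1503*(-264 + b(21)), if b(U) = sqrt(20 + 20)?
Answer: 396792 - 3006*sqrt(10) ≈ 3.8729e+5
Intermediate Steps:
b(U) = 2*sqrt(10) (b(U) = sqrt(40) = 2*sqrt(10))
-1503*(-264 + b(21)) = -1503*(-264 + 2*sqrt(10)) = 396792 - 3006*sqrt(10)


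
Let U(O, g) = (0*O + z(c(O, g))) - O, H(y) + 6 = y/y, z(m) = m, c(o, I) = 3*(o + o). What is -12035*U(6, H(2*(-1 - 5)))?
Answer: -361050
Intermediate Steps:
c(o, I) = 6*o (c(o, I) = 3*(2*o) = 6*o)
H(y) = -5 (H(y) = -6 + y/y = -6 + 1 = -5)
U(O, g) = 5*O (U(O, g) = (0*O + 6*O) - O = (0 + 6*O) - O = 6*O - O = 5*O)
-12035*U(6, H(2*(-1 - 5))) = -60175*6 = -12035*30 = -361050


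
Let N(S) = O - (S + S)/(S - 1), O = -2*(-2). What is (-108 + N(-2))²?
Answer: 99856/9 ≈ 11095.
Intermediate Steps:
O = 4
N(S) = 4 - 2*S/(-1 + S) (N(S) = 4 - (S + S)/(S - 1) = 4 - 2*S/(-1 + S))
(-108 + N(-2))² = (-108 + 2*(-2 - 2)/(-1 - 2))² = (-108 + 2*(-4)/(-3))² = (-108 + 2*(-⅓)*(-4))² = (-108 + 8/3)² = (-316/3)² = 99856/9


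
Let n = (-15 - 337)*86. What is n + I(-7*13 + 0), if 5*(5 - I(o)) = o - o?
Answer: -30267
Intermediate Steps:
I(o) = 5 (I(o) = 5 - (o - o)/5 = 5 - ⅕*0 = 5 + 0 = 5)
n = -30272 (n = -352*86 = -30272)
n + I(-7*13 + 0) = -30272 + 5 = -30267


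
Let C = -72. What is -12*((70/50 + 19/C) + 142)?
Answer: -51529/30 ≈ -1717.6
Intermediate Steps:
-12*((70/50 + 19/C) + 142) = -12*((70/50 + 19/(-72)) + 142) = -12*((70*(1/50) + 19*(-1/72)) + 142) = -12*((7/5 - 19/72) + 142) = -12*(409/360 + 142) = -12*51529/360 = -51529/30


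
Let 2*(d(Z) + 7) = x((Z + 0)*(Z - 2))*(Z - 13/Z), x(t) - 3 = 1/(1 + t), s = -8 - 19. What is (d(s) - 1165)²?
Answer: 164496913153225/112021056 ≈ 1.4684e+6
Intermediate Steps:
s = -27
x(t) = 3 + 1/(1 + t)
d(Z) = -7 + (4 + 3*Z*(-2 + Z))*(Z - 13/Z)/(2*(1 + Z*(-2 + Z))) (d(Z) = -7 + (((4 + 3*((Z + 0)*(Z - 2)))/(1 + (Z + 0)*(Z - 2)))*(Z - 13/Z))/2 = -7 + (((4 + 3*(Z*(-2 + Z)))/(1 + Z*(-2 + Z)))*(Z - 13/Z))/2 = -7 + (((4 + 3*Z*(-2 + Z))/(1 + Z*(-2 + Z)))*(Z - 13/Z))/2 = -7 + ((4 + 3*Z*(-2 + Z))*(Z - 13/Z)/(1 + Z*(-2 + Z)))/2 = -7 + (4 + 3*Z*(-2 + Z))*(Z - 13/Z)/(2*(1 + Z*(-2 + Z))))
(d(s) - 1165)² = ((½)*(-52 - 20*(-27)³ - 7*(-27)² + 3*(-27)⁴ + 64*(-27))/(-27*(1 + (-27)² - 2*(-27))) - 1165)² = ((½)*(-1/27)*(-52 - 20*(-19683) - 7*729 + 3*531441 - 1728)/(1 + 729 + 54) - 1165)² = ((½)*(-1/27)*(-52 + 393660 - 5103 + 1594323 - 1728)/784 - 1165)² = ((½)*(-1/27)*(1/784)*1981100 - 1165)² = (-495275/10584 - 1165)² = (-12825635/10584)² = 164496913153225/112021056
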